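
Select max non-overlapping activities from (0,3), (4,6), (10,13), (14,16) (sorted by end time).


Greedy: pick earliest-ending, then skip overlaps.
Selected (4 activities): [(0, 3), (4, 6), (10, 13), (14, 16)]


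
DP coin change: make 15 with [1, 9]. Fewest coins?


dp[0]=0; dp[i]=1+min(dp[i-c] for c in coins)
...dp[10]=2, dp[11]=3, dp[12]=4, dp[13]=5, dp[14]=6, dp[15]=7
Minimum coins for 15 = 7


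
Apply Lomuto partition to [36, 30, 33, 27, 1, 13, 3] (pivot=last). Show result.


Elements <= 3 go left of pivot.
Result: [1, 3, 33, 27, 36, 13, 30], pivot at index 1


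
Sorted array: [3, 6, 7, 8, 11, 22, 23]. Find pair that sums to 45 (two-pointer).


Two pointers: lo=0, hi=6
Found pair: (22, 23) summing to 45


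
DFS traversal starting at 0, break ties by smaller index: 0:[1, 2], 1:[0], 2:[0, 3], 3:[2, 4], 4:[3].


DFS stack-based: start with [0]
Visit order: [0, 1, 2, 3, 4]


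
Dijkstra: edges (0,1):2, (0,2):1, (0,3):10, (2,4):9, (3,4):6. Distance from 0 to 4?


Dijkstra from 0:
Distances: {0: 0, 1: 2, 2: 1, 3: 10, 4: 10}
Shortest distance to 4 = 10, path = [0, 2, 4]


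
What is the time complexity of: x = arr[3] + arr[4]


Analysis: constant-time operation, no loop
Complexity: O(1)


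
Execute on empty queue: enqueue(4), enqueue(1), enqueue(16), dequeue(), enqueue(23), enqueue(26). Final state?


enqueue(4) -> [4]
enqueue(1) -> [4, 1]
enqueue(16) -> [4, 1, 16]
dequeue() returns 4 -> [1, 16]
enqueue(23) -> [1, 16, 23]
enqueue(26) -> [1, 16, 23, 26]
Final queue (front to back): [1, 16, 23, 26]


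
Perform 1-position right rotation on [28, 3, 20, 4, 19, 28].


Right rotate by 1: [28, 28, 3, 20, 4, 19]


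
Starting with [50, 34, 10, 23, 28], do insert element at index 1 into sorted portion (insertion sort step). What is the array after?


After one pass: [34, 50, 10, 23, 28]


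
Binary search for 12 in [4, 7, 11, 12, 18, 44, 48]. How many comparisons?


Search for 12:
[0,6] mid=3 arr[3]=12
Total: 1 comparisons


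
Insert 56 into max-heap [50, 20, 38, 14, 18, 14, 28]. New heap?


Append 56: [50, 20, 38, 14, 18, 14, 28, 56]
Bubble up: swap idx 7(56) with idx 3(14); swap idx 3(56) with idx 1(20); swap idx 1(56) with idx 0(50)
Result: [56, 50, 38, 20, 18, 14, 28, 14]


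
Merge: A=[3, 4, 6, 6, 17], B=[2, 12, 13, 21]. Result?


Compare heads, take smaller each step.
Merged: [2, 3, 4, 6, 6, 12, 13, 17, 21]


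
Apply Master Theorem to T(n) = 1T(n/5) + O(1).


a=1, b=5, c=0. log_5(1)=0 = c=0. Case 2: O(n^c log n) = O(log n)
Complexity: O(log n)


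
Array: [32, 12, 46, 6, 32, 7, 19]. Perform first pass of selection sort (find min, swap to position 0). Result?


After one pass: [6, 12, 46, 32, 32, 7, 19]


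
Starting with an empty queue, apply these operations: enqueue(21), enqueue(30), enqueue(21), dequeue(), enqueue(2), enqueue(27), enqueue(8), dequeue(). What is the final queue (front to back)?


enqueue(21) -> [21]
enqueue(30) -> [21, 30]
enqueue(21) -> [21, 30, 21]
dequeue() returns 21 -> [30, 21]
enqueue(2) -> [30, 21, 2]
enqueue(27) -> [30, 21, 2, 27]
enqueue(8) -> [30, 21, 2, 27, 8]
dequeue() returns 30 -> [21, 2, 27, 8]
Final queue (front to back): [21, 2, 27, 8]


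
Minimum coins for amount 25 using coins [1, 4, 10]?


dp[0]=0; dp[i]=1+min(dp[i-c] for c in coins)
...dp[20]=2, dp[21]=3, dp[22]=4, dp[23]=5, dp[24]=3, dp[25]=4
Minimum coins for 25 = 4


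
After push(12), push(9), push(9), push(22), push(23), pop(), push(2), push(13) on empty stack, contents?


push(12) -> [12]
push(9) -> [12, 9]
push(9) -> [12, 9, 9]
push(22) -> [12, 9, 9, 22]
push(23) -> [12, 9, 9, 22, 23]
pop() returns 23 -> [12, 9, 9, 22]
push(2) -> [12, 9, 9, 22, 2]
push(13) -> [12, 9, 9, 22, 2, 13]
Final stack (bottom to top): [12, 9, 9, 22, 2, 13]


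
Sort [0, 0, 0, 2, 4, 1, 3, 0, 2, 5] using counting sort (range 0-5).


Count array: [4, 1, 2, 1, 1, 1]
Reconstruct: [0, 0, 0, 0, 1, 2, 2, 3, 4, 5]


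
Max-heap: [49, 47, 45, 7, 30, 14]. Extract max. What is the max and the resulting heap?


Max = 49
Replace root with last, heapify down
Resulting heap: [47, 30, 45, 7, 14]


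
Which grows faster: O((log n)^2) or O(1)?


constant grows slower than polylogarithmic
O(1) is asymptotically smaller; O((log n)^2) grows faster


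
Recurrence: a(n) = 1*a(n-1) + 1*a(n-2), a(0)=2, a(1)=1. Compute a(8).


Build bottom-up:
...a(6)=18, a(7)=29, a(8)=1*29+1*18=47


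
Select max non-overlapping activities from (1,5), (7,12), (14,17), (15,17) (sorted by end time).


Greedy: pick earliest-ending, then skip overlaps.
Selected (3 activities): [(1, 5), (7, 12), (14, 17)]


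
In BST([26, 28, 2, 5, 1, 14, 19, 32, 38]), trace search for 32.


BST root = 26
Search for 32: compare at each node
Path: [26, 28, 32]


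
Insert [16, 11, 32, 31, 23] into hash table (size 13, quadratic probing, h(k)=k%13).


Insertions: 16->slot 3; 11->slot 11; 32->slot 6; 31->slot 5; 23->slot 10
Table: [None, None, None, 16, None, 31, 32, None, None, None, 23, 11, None]


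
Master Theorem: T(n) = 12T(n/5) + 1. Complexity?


a=12, b=5, c=0. log_5(12)=1.544 > c=0. Case 1: O(n^log_b(a)) = O(n^1.544)
Complexity: O(n^1.544)


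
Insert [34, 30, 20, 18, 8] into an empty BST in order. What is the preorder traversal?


Root = 34; build tree by BST insertion.
Preorder traversal: [34, 30, 20, 18, 8]


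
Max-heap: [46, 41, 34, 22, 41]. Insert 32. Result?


Append 32: [46, 41, 34, 22, 41, 32]
Bubble up: no swaps needed
Result: [46, 41, 34, 22, 41, 32]


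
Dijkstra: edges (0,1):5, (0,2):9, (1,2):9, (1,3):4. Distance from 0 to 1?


Dijkstra from 0:
Distances: {0: 0, 1: 5, 2: 9, 3: 9}
Shortest distance to 1 = 5, path = [0, 1]


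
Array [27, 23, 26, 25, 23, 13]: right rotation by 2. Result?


Right rotate by 2: [23, 13, 27, 23, 26, 25]


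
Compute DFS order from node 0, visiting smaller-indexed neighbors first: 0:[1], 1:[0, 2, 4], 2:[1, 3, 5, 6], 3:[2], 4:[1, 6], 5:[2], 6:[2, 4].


DFS stack-based: start with [0]
Visit order: [0, 1, 2, 3, 5, 6, 4]


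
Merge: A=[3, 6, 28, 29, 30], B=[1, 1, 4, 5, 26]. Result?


Compare heads, take smaller each step.
Merged: [1, 1, 3, 4, 5, 6, 26, 28, 29, 30]


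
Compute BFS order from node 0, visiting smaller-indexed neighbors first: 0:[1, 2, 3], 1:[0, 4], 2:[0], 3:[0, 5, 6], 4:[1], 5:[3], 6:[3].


BFS queue: start with [0]
Visit order: [0, 1, 2, 3, 4, 5, 6]


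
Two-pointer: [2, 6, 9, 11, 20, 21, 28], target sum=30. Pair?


Two pointers: lo=0, hi=6
Found pair: (2, 28) summing to 30


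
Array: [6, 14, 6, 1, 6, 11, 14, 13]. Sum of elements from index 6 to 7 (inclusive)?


Prefix sums: [0, 6, 20, 26, 27, 33, 44, 58, 71]
Sum[6..7] = prefix[8] - prefix[6] = 71 - 44 = 27


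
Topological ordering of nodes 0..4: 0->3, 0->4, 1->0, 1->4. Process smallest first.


Kahn's algorithm, process smallest node first
Order: [1, 0, 2, 3, 4]


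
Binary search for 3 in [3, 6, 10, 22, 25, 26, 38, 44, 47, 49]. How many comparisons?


Search for 3:
[0,9] mid=4 arr[4]=25
[0,3] mid=1 arr[1]=6
[0,0] mid=0 arr[0]=3
Total: 3 comparisons


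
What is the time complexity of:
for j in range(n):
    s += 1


Per nesting level: O(n) = O(n)
Complexity: O(n)


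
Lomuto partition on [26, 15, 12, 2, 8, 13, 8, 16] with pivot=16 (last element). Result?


Elements <= 16 go left of pivot.
Result: [15, 12, 2, 8, 13, 8, 16, 26], pivot at index 6


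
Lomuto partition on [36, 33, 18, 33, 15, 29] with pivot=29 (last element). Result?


Elements <= 29 go left of pivot.
Result: [18, 15, 29, 33, 33, 36], pivot at index 2


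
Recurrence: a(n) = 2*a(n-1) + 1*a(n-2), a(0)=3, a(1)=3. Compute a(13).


Build bottom-up:
...a(11)=24357, a(12)=58803, a(13)=2*58803+1*24357=141963


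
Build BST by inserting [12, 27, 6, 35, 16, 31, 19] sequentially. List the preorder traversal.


Root = 12; build tree by BST insertion.
Preorder traversal: [12, 6, 27, 16, 19, 35, 31]


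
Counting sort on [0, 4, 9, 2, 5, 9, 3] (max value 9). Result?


Count array: [1, 0, 1, 1, 1, 1, 0, 0, 0, 2]
Reconstruct: [0, 2, 3, 4, 5, 9, 9]


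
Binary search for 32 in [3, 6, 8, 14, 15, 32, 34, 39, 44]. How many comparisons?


Search for 32:
[0,8] mid=4 arr[4]=15
[5,8] mid=6 arr[6]=34
[5,5] mid=5 arr[5]=32
Total: 3 comparisons


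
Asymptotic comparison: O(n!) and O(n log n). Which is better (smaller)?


linearithmic grows slower than factorial
O(n log n) is asymptotically smaller; O(n!) grows faster


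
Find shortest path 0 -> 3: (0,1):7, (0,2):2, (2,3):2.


Dijkstra from 0:
Distances: {0: 0, 1: 7, 2: 2, 3: 4}
Shortest distance to 3 = 4, path = [0, 2, 3]


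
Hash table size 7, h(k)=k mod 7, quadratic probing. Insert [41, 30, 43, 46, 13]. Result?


Insertions: 41->slot 6; 30->slot 2; 43->slot 1; 46->slot 4; 13->slot 0
Table: [13, 43, 30, None, 46, None, 41]


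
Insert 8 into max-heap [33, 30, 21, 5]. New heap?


Append 8: [33, 30, 21, 5, 8]
Bubble up: no swaps needed
Result: [33, 30, 21, 5, 8]


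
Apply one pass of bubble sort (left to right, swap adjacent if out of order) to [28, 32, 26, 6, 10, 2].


After one pass: [28, 26, 6, 10, 2, 32]


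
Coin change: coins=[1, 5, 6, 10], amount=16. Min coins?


dp[0]=0; dp[i]=1+min(dp[i-c] for c in coins)
...dp[11]=2, dp[12]=2, dp[13]=3, dp[14]=4, dp[15]=2, dp[16]=2
Minimum coins for 16 = 2


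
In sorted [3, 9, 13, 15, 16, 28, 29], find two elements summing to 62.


Two pointers: lo=0, hi=6
No pair sums to 62


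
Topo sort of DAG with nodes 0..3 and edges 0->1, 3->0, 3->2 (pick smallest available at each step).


Kahn's algorithm, process smallest node first
Order: [3, 0, 1, 2]


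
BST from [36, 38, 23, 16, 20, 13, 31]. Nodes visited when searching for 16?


BST root = 36
Search for 16: compare at each node
Path: [36, 23, 16]


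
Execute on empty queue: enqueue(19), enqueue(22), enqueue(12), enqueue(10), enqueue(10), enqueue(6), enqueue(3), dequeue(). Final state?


enqueue(19) -> [19]
enqueue(22) -> [19, 22]
enqueue(12) -> [19, 22, 12]
enqueue(10) -> [19, 22, 12, 10]
enqueue(10) -> [19, 22, 12, 10, 10]
enqueue(6) -> [19, 22, 12, 10, 10, 6]
enqueue(3) -> [19, 22, 12, 10, 10, 6, 3]
dequeue() returns 19 -> [22, 12, 10, 10, 6, 3]
Final queue (front to back): [22, 12, 10, 10, 6, 3]


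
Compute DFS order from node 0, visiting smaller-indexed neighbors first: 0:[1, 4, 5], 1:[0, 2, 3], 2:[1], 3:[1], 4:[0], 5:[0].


DFS stack-based: start with [0]
Visit order: [0, 1, 2, 3, 4, 5]


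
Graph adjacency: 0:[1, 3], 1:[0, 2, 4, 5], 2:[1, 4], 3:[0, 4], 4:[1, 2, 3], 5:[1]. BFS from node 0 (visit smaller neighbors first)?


BFS queue: start with [0]
Visit order: [0, 1, 3, 2, 4, 5]


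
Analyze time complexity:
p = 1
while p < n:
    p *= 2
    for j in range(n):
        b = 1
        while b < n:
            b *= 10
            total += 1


Per nesting level: O(log n) * O(n) * O(log n) = O(n (log n)^2)
Complexity: O(n (log n)^2)


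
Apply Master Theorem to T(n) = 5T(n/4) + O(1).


a=5, b=4, c=0. log_4(5)=1.161 > c=0. Case 1: O(n^log_b(a)) = O(n^1.161)
Complexity: O(n^1.161)


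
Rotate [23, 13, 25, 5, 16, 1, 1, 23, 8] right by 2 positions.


Right rotate by 2: [23, 8, 23, 13, 25, 5, 16, 1, 1]


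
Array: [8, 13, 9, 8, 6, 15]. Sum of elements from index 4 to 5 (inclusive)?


Prefix sums: [0, 8, 21, 30, 38, 44, 59]
Sum[4..5] = prefix[6] - prefix[4] = 59 - 38 = 21


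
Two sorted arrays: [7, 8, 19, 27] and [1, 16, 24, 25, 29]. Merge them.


Compare heads, take smaller each step.
Merged: [1, 7, 8, 16, 19, 24, 25, 27, 29]


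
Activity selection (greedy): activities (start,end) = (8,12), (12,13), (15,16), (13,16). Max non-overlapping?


Greedy: pick earliest-ending, then skip overlaps.
Selected (3 activities): [(8, 12), (12, 13), (15, 16)]


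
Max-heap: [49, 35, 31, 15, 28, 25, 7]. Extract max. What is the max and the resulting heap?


Max = 49
Replace root with last, heapify down
Resulting heap: [35, 28, 31, 15, 7, 25]


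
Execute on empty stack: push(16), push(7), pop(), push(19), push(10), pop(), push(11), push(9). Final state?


push(16) -> [16]
push(7) -> [16, 7]
pop() returns 7 -> [16]
push(19) -> [16, 19]
push(10) -> [16, 19, 10]
pop() returns 10 -> [16, 19]
push(11) -> [16, 19, 11]
push(9) -> [16, 19, 11, 9]
Final stack (bottom to top): [16, 19, 11, 9]


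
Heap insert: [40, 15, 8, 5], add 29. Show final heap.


Append 29: [40, 15, 8, 5, 29]
Bubble up: swap idx 4(29) with idx 1(15)
Result: [40, 29, 8, 5, 15]


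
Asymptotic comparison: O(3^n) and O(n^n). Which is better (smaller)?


exponential (base 3) grows slower than n^n
O(3^n) is asymptotically smaller; O(n^n) grows faster


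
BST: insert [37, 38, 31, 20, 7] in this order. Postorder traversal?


Root = 37; build tree by BST insertion.
Postorder traversal: [7, 20, 31, 38, 37]


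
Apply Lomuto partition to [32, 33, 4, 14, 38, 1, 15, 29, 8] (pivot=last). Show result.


Elements <= 8 go left of pivot.
Result: [4, 1, 8, 14, 38, 33, 15, 29, 32], pivot at index 2


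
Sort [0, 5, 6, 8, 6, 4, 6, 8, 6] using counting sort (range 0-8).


Count array: [1, 0, 0, 0, 1, 1, 4, 0, 2]
Reconstruct: [0, 4, 5, 6, 6, 6, 6, 8, 8]


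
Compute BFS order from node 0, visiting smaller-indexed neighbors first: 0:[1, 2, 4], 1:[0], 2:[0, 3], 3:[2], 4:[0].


BFS queue: start with [0]
Visit order: [0, 1, 2, 4, 3]


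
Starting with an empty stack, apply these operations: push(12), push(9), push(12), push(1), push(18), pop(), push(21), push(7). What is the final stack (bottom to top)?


push(12) -> [12]
push(9) -> [12, 9]
push(12) -> [12, 9, 12]
push(1) -> [12, 9, 12, 1]
push(18) -> [12, 9, 12, 1, 18]
pop() returns 18 -> [12, 9, 12, 1]
push(21) -> [12, 9, 12, 1, 21]
push(7) -> [12, 9, 12, 1, 21, 7]
Final stack (bottom to top): [12, 9, 12, 1, 21, 7]


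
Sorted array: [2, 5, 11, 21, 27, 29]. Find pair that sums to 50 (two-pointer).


Two pointers: lo=0, hi=5
Found pair: (21, 29) summing to 50


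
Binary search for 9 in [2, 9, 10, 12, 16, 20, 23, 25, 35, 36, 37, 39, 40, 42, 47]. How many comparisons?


Search for 9:
[0,14] mid=7 arr[7]=25
[0,6] mid=3 arr[3]=12
[0,2] mid=1 arr[1]=9
Total: 3 comparisons


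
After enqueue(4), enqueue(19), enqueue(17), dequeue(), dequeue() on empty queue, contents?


enqueue(4) -> [4]
enqueue(19) -> [4, 19]
enqueue(17) -> [4, 19, 17]
dequeue() returns 4 -> [19, 17]
dequeue() returns 19 -> [17]
Final queue (front to back): [17]


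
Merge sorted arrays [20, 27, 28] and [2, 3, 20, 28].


Compare heads, take smaller each step.
Merged: [2, 3, 20, 20, 27, 28, 28]


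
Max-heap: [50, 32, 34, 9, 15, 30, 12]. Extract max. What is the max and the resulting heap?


Max = 50
Replace root with last, heapify down
Resulting heap: [34, 32, 30, 9, 15, 12]


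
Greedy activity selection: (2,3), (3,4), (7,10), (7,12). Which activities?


Greedy: pick earliest-ending, then skip overlaps.
Selected (3 activities): [(2, 3), (3, 4), (7, 10)]


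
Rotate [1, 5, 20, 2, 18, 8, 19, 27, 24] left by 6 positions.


Left rotate by 6: [19, 27, 24, 1, 5, 20, 2, 18, 8]


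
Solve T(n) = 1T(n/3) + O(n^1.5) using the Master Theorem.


a=1, b=3, c=1.5. log_3(1)=0 < c=1.5. Case 3: O(n^c) = O(n^1.500)
Complexity: O(n^1.500)


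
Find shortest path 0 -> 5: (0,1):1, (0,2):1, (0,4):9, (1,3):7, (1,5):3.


Dijkstra from 0:
Distances: {0: 0, 1: 1, 2: 1, 3: 8, 4: 9, 5: 4}
Shortest distance to 5 = 4, path = [0, 1, 5]


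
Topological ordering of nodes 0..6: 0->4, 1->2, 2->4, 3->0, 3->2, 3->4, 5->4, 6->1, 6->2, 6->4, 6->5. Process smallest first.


Kahn's algorithm, process smallest node first
Order: [3, 0, 6, 1, 2, 5, 4]


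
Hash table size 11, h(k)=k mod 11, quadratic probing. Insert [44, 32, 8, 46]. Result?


Insertions: 44->slot 0; 32->slot 10; 8->slot 8; 46->slot 2
Table: [44, None, 46, None, None, None, None, None, 8, None, 32]


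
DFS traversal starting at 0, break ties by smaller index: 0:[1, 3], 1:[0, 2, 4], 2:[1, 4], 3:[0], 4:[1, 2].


DFS stack-based: start with [0]
Visit order: [0, 1, 2, 4, 3]


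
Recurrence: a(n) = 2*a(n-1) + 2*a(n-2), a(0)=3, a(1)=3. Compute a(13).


Build bottom-up:
...a(11)=94944, a(12)=259392, a(13)=2*259392+2*94944=708672


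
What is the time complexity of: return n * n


Analysis: constant-time operation, no loop
Complexity: O(1)


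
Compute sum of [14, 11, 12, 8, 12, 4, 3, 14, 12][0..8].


Prefix sums: [0, 14, 25, 37, 45, 57, 61, 64, 78, 90]
Sum[0..8] = prefix[9] - prefix[0] = 90 - 0 = 90


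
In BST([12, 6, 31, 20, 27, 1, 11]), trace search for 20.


BST root = 12
Search for 20: compare at each node
Path: [12, 31, 20]


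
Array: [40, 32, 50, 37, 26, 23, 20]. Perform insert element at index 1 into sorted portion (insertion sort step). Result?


After one pass: [32, 40, 50, 37, 26, 23, 20]


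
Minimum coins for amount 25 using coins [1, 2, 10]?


dp[0]=0; dp[i]=1+min(dp[i-c] for c in coins)
...dp[20]=2, dp[21]=3, dp[22]=3, dp[23]=4, dp[24]=4, dp[25]=5
Minimum coins for 25 = 5


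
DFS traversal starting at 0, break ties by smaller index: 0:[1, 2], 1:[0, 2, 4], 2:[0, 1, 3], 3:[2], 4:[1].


DFS stack-based: start with [0]
Visit order: [0, 1, 2, 3, 4]


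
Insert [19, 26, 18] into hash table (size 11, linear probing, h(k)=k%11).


Insertions: 19->slot 8; 26->slot 4; 18->slot 7
Table: [None, None, None, None, 26, None, None, 18, 19, None, None]


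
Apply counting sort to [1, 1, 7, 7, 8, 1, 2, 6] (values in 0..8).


Count array: [0, 3, 1, 0, 0, 0, 1, 2, 1]
Reconstruct: [1, 1, 1, 2, 6, 7, 7, 8]


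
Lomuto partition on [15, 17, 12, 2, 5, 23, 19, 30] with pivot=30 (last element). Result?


Elements <= 30 go left of pivot.
Result: [15, 17, 12, 2, 5, 23, 19, 30], pivot at index 7


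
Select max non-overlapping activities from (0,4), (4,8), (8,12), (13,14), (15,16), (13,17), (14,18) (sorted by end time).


Greedy: pick earliest-ending, then skip overlaps.
Selected (5 activities): [(0, 4), (4, 8), (8, 12), (13, 14), (15, 16)]


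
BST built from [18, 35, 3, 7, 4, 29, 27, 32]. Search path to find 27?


BST root = 18
Search for 27: compare at each node
Path: [18, 35, 29, 27]


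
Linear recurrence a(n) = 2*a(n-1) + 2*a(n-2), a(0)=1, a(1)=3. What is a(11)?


Build bottom-up:
...a(9)=9136, a(10)=24960, a(11)=2*24960+2*9136=68192


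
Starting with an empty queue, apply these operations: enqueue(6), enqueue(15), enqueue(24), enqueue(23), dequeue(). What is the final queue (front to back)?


enqueue(6) -> [6]
enqueue(15) -> [6, 15]
enqueue(24) -> [6, 15, 24]
enqueue(23) -> [6, 15, 24, 23]
dequeue() returns 6 -> [15, 24, 23]
Final queue (front to back): [15, 24, 23]


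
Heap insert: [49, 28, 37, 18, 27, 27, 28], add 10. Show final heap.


Append 10: [49, 28, 37, 18, 27, 27, 28, 10]
Bubble up: no swaps needed
Result: [49, 28, 37, 18, 27, 27, 28, 10]


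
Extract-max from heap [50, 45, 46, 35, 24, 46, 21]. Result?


Max = 50
Replace root with last, heapify down
Resulting heap: [46, 45, 46, 35, 24, 21]


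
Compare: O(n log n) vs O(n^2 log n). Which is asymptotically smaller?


linearithmic grows slower than n^2 log n
O(n log n) is asymptotically smaller; O(n^2 log n) grows faster


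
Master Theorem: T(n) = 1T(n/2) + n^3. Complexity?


a=1, b=2, c=3. log_2(1)=0 < c=3. Case 3: O(n^c) = O(n^3)
Complexity: O(n^3)


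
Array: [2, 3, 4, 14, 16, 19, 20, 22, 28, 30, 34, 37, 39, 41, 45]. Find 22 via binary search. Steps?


Search for 22:
[0,14] mid=7 arr[7]=22
Total: 1 comparisons


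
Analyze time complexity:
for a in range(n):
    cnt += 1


Per nesting level: O(n) = O(n)
Complexity: O(n)


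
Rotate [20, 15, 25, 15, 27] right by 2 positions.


Right rotate by 2: [15, 27, 20, 15, 25]


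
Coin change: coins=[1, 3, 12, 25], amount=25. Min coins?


dp[0]=0; dp[i]=1+min(dp[i-c] for c in coins)
...dp[20]=5, dp[21]=4, dp[22]=5, dp[23]=6, dp[24]=2, dp[25]=1
Minimum coins for 25 = 1


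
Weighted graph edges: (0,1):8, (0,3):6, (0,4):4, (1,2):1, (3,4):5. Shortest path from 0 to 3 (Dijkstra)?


Dijkstra from 0:
Distances: {0: 0, 1: 8, 2: 9, 3: 6, 4: 4}
Shortest distance to 3 = 6, path = [0, 3]


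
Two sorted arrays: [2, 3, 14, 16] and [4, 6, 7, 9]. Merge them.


Compare heads, take smaller each step.
Merged: [2, 3, 4, 6, 7, 9, 14, 16]


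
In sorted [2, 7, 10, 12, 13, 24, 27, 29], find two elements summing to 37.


Two pointers: lo=0, hi=7
Found pair: (10, 27) summing to 37


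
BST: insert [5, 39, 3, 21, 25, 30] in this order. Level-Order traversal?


Root = 5; build tree by BST insertion.
Level-Order traversal: [5, 3, 39, 21, 25, 30]


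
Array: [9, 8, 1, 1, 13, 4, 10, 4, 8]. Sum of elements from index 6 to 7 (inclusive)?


Prefix sums: [0, 9, 17, 18, 19, 32, 36, 46, 50, 58]
Sum[6..7] = prefix[8] - prefix[6] = 50 - 36 = 14


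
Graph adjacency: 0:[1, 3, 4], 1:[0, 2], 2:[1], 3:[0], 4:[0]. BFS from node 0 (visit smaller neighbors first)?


BFS queue: start with [0]
Visit order: [0, 1, 3, 4, 2]


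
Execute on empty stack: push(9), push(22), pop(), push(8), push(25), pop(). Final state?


push(9) -> [9]
push(22) -> [9, 22]
pop() returns 22 -> [9]
push(8) -> [9, 8]
push(25) -> [9, 8, 25]
pop() returns 25 -> [9, 8]
Final stack (bottom to top): [9, 8]


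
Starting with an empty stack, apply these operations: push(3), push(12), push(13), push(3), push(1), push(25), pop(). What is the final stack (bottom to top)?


push(3) -> [3]
push(12) -> [3, 12]
push(13) -> [3, 12, 13]
push(3) -> [3, 12, 13, 3]
push(1) -> [3, 12, 13, 3, 1]
push(25) -> [3, 12, 13, 3, 1, 25]
pop() returns 25 -> [3, 12, 13, 3, 1]
Final stack (bottom to top): [3, 12, 13, 3, 1]


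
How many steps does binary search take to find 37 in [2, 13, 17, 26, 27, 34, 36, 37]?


Search for 37:
[0,7] mid=3 arr[3]=26
[4,7] mid=5 arr[5]=34
[6,7] mid=6 arr[6]=36
[7,7] mid=7 arr[7]=37
Total: 4 comparisons


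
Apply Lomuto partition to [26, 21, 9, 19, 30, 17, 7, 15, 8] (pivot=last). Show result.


Elements <= 8 go left of pivot.
Result: [7, 8, 9, 19, 30, 17, 26, 15, 21], pivot at index 1


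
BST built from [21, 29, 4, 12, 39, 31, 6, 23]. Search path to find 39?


BST root = 21
Search for 39: compare at each node
Path: [21, 29, 39]


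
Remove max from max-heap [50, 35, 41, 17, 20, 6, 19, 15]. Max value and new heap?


Max = 50
Replace root with last, heapify down
Resulting heap: [41, 35, 19, 17, 20, 6, 15]


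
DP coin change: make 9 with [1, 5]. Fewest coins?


dp[0]=0; dp[i]=1+min(dp[i-c] for c in coins)
...dp[4]=4, dp[5]=1, dp[6]=2, dp[7]=3, dp[8]=4, dp[9]=5
Minimum coins for 9 = 5


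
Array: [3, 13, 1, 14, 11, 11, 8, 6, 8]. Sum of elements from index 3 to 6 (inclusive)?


Prefix sums: [0, 3, 16, 17, 31, 42, 53, 61, 67, 75]
Sum[3..6] = prefix[7] - prefix[3] = 61 - 17 = 44


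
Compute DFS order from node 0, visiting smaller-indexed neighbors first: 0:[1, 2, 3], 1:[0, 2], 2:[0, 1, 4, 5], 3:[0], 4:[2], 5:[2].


DFS stack-based: start with [0]
Visit order: [0, 1, 2, 4, 5, 3]


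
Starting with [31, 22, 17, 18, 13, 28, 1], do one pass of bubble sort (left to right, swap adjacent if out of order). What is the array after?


After one pass: [22, 17, 18, 13, 28, 1, 31]


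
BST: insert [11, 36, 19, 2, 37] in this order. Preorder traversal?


Root = 11; build tree by BST insertion.
Preorder traversal: [11, 2, 36, 19, 37]


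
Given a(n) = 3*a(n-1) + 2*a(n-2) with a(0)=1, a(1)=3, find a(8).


Build bottom-up:
...a(6)=1763, a(7)=6279, a(8)=3*6279+2*1763=22363


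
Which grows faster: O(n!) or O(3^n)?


exponential (base 3) grows slower than factorial
O(3^n) is asymptotically smaller; O(n!) grows faster


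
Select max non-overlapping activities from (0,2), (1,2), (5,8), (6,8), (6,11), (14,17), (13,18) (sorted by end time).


Greedy: pick earliest-ending, then skip overlaps.
Selected (3 activities): [(0, 2), (5, 8), (14, 17)]


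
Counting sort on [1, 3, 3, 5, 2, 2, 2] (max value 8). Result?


Count array: [0, 1, 3, 2, 0, 1, 0, 0, 0]
Reconstruct: [1, 2, 2, 2, 3, 3, 5]


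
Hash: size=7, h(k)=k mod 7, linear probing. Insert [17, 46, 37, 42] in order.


Insertions: 17->slot 3; 46->slot 4; 37->slot 2; 42->slot 0
Table: [42, None, 37, 17, 46, None, None]


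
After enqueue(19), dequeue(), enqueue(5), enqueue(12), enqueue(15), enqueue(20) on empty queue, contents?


enqueue(19) -> [19]
dequeue() returns 19 -> []
enqueue(5) -> [5]
enqueue(12) -> [5, 12]
enqueue(15) -> [5, 12, 15]
enqueue(20) -> [5, 12, 15, 20]
Final queue (front to back): [5, 12, 15, 20]


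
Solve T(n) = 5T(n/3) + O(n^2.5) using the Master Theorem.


a=5, b=3, c=2.5. log_3(5)=1.465 < c=2.5. Case 3: O(n^c) = O(n^2.500)
Complexity: O(n^2.500)


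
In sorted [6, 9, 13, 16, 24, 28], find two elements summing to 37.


Two pointers: lo=0, hi=5
Found pair: (9, 28) summing to 37


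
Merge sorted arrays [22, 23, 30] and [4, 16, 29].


Compare heads, take smaller each step.
Merged: [4, 16, 22, 23, 29, 30]


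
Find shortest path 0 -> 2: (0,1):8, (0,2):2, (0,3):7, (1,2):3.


Dijkstra from 0:
Distances: {0: 0, 1: 5, 2: 2, 3: 7}
Shortest distance to 2 = 2, path = [0, 2]


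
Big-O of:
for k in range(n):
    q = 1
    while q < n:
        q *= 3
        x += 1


Per nesting level: O(n) * O(log n) = O(n log n)
Complexity: O(n log n)


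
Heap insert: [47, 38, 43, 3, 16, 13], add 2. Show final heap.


Append 2: [47, 38, 43, 3, 16, 13, 2]
Bubble up: no swaps needed
Result: [47, 38, 43, 3, 16, 13, 2]


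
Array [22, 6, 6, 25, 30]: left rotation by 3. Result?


Left rotate by 3: [25, 30, 22, 6, 6]


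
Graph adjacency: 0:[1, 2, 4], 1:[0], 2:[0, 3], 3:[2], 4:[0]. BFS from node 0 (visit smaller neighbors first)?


BFS queue: start with [0]
Visit order: [0, 1, 2, 4, 3]


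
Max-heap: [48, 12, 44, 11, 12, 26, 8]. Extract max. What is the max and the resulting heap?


Max = 48
Replace root with last, heapify down
Resulting heap: [44, 12, 26, 11, 12, 8]


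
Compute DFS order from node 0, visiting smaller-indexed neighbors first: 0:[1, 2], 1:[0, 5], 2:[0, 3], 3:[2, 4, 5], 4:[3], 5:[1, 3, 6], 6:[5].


DFS stack-based: start with [0]
Visit order: [0, 1, 5, 3, 2, 4, 6]


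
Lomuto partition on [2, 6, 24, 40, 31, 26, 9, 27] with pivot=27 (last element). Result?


Elements <= 27 go left of pivot.
Result: [2, 6, 24, 26, 9, 27, 31, 40], pivot at index 5


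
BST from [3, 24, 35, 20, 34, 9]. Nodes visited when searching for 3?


BST root = 3
Search for 3: compare at each node
Path: [3]


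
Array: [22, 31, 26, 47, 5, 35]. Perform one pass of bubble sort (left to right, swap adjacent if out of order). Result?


After one pass: [22, 26, 31, 5, 35, 47]


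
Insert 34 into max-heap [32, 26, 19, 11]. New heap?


Append 34: [32, 26, 19, 11, 34]
Bubble up: swap idx 4(34) with idx 1(26); swap idx 1(34) with idx 0(32)
Result: [34, 32, 19, 11, 26]


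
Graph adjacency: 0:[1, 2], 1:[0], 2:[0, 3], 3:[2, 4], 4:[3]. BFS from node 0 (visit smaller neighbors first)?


BFS queue: start with [0]
Visit order: [0, 1, 2, 3, 4]


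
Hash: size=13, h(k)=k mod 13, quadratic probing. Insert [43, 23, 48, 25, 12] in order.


Insertions: 43->slot 4; 23->slot 10; 48->slot 9; 25->slot 12; 12->slot 0
Table: [12, None, None, None, 43, None, None, None, None, 48, 23, None, 25]


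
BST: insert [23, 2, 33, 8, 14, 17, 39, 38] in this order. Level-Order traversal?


Root = 23; build tree by BST insertion.
Level-Order traversal: [23, 2, 33, 8, 39, 14, 38, 17]


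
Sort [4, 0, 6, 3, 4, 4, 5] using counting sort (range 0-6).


Count array: [1, 0, 0, 1, 3, 1, 1]
Reconstruct: [0, 3, 4, 4, 4, 5, 6]


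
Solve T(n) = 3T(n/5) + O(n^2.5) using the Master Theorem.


a=3, b=5, c=2.5. log_5(3)=0.683 < c=2.5. Case 3: O(n^c) = O(n^2.500)
Complexity: O(n^2.500)


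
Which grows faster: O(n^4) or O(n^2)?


quadratic grows slower than quartic
O(n^2) is asymptotically smaller; O(n^4) grows faster


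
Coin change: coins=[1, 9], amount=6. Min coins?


dp[0]=0; dp[i]=1+min(dp[i-c] for c in coins)
...dp[1]=1, dp[2]=2, dp[3]=3, dp[4]=4, dp[5]=5, dp[6]=6
Minimum coins for 6 = 6


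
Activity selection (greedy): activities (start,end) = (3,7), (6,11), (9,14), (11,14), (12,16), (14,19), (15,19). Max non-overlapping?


Greedy: pick earliest-ending, then skip overlaps.
Selected (3 activities): [(3, 7), (9, 14), (14, 19)]


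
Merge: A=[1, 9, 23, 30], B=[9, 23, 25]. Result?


Compare heads, take smaller each step.
Merged: [1, 9, 9, 23, 23, 25, 30]


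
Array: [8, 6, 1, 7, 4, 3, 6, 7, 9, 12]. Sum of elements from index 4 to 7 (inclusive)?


Prefix sums: [0, 8, 14, 15, 22, 26, 29, 35, 42, 51, 63]
Sum[4..7] = prefix[8] - prefix[4] = 42 - 22 = 20


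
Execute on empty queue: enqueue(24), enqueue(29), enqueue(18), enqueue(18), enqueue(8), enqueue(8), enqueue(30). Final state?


enqueue(24) -> [24]
enqueue(29) -> [24, 29]
enqueue(18) -> [24, 29, 18]
enqueue(18) -> [24, 29, 18, 18]
enqueue(8) -> [24, 29, 18, 18, 8]
enqueue(8) -> [24, 29, 18, 18, 8, 8]
enqueue(30) -> [24, 29, 18, 18, 8, 8, 30]
Final queue (front to back): [24, 29, 18, 18, 8, 8, 30]


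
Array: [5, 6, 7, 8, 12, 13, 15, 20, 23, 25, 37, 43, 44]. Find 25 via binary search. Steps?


Search for 25:
[0,12] mid=6 arr[6]=15
[7,12] mid=9 arr[9]=25
Total: 2 comparisons


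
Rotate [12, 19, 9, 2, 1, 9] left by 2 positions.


Left rotate by 2: [9, 2, 1, 9, 12, 19]


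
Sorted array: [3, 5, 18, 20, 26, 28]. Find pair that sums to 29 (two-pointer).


Two pointers: lo=0, hi=5
Found pair: (3, 26) summing to 29


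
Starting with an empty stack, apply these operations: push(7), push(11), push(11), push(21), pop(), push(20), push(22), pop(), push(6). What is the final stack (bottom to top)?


push(7) -> [7]
push(11) -> [7, 11]
push(11) -> [7, 11, 11]
push(21) -> [7, 11, 11, 21]
pop() returns 21 -> [7, 11, 11]
push(20) -> [7, 11, 11, 20]
push(22) -> [7, 11, 11, 20, 22]
pop() returns 22 -> [7, 11, 11, 20]
push(6) -> [7, 11, 11, 20, 6]
Final stack (bottom to top): [7, 11, 11, 20, 6]


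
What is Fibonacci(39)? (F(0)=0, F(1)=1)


F(n)=F(n-1)+F(n-2)
...F(37)=24157817, F(38)=39088169, F(39)=63245986


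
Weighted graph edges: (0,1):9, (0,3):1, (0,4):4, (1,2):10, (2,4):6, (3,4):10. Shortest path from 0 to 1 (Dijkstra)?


Dijkstra from 0:
Distances: {0: 0, 1: 9, 2: 10, 3: 1, 4: 4}
Shortest distance to 1 = 9, path = [0, 1]


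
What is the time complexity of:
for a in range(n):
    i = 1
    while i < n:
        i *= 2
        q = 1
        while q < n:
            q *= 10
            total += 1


Per nesting level: O(n) * O(log n) * O(log n) = O(n (log n)^2)
Complexity: O(n (log n)^2)


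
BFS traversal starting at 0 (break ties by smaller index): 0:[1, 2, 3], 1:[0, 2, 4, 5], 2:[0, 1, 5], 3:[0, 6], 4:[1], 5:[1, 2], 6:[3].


BFS queue: start with [0]
Visit order: [0, 1, 2, 3, 4, 5, 6]


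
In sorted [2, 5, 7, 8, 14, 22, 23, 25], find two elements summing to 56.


Two pointers: lo=0, hi=7
No pair sums to 56


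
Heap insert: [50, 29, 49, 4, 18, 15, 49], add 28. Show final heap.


Append 28: [50, 29, 49, 4, 18, 15, 49, 28]
Bubble up: swap idx 7(28) with idx 3(4)
Result: [50, 29, 49, 28, 18, 15, 49, 4]


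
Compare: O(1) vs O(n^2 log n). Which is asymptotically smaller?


constant grows slower than n^2 log n
O(1) is asymptotically smaller; O(n^2 log n) grows faster


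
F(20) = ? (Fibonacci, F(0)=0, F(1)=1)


F(n)=F(n-1)+F(n-2)
...F(18)=2584, F(19)=4181, F(20)=6765


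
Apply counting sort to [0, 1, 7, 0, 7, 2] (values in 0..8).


Count array: [2, 1, 1, 0, 0, 0, 0, 2, 0]
Reconstruct: [0, 0, 1, 2, 7, 7]


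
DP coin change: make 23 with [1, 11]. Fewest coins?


dp[0]=0; dp[i]=1+min(dp[i-c] for c in coins)
...dp[18]=8, dp[19]=9, dp[20]=10, dp[21]=11, dp[22]=2, dp[23]=3
Minimum coins for 23 = 3


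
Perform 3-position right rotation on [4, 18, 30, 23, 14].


Right rotate by 3: [30, 23, 14, 4, 18]


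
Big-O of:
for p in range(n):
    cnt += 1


Per nesting level: O(n) = O(n)
Complexity: O(n)


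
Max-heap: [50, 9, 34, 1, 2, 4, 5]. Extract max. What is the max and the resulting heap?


Max = 50
Replace root with last, heapify down
Resulting heap: [34, 9, 5, 1, 2, 4]


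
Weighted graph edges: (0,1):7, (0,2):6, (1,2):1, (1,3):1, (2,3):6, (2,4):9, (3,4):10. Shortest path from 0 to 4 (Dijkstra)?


Dijkstra from 0:
Distances: {0: 0, 1: 7, 2: 6, 3: 8, 4: 15}
Shortest distance to 4 = 15, path = [0, 2, 4]


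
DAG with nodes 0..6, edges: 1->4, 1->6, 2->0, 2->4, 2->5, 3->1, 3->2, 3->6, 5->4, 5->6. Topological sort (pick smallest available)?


Kahn's algorithm, process smallest node first
Order: [3, 1, 2, 0, 5, 4, 6]


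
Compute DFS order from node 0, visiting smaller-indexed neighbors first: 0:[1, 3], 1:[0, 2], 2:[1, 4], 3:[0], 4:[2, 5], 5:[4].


DFS stack-based: start with [0]
Visit order: [0, 1, 2, 4, 5, 3]


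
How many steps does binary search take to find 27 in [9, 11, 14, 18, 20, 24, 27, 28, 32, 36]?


Search for 27:
[0,9] mid=4 arr[4]=20
[5,9] mid=7 arr[7]=28
[5,6] mid=5 arr[5]=24
[6,6] mid=6 arr[6]=27
Total: 4 comparisons


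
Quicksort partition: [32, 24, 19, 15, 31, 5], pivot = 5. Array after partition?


Elements <= 5 go left of pivot.
Result: [5, 24, 19, 15, 31, 32], pivot at index 0


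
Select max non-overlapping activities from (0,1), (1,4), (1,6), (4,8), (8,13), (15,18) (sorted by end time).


Greedy: pick earliest-ending, then skip overlaps.
Selected (5 activities): [(0, 1), (1, 4), (4, 8), (8, 13), (15, 18)]


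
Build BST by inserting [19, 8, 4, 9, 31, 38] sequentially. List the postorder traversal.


Root = 19; build tree by BST insertion.
Postorder traversal: [4, 9, 8, 38, 31, 19]


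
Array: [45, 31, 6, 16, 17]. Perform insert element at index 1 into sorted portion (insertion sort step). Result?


After one pass: [31, 45, 6, 16, 17]


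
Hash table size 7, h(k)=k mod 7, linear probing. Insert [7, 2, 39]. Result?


Insertions: 7->slot 0; 2->slot 2; 39->slot 4
Table: [7, None, 2, None, 39, None, None]


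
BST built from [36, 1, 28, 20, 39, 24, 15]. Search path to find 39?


BST root = 36
Search for 39: compare at each node
Path: [36, 39]


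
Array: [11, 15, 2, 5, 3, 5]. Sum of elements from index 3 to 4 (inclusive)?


Prefix sums: [0, 11, 26, 28, 33, 36, 41]
Sum[3..4] = prefix[5] - prefix[3] = 36 - 28 = 8


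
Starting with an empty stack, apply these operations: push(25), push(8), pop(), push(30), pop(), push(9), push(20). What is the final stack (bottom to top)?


push(25) -> [25]
push(8) -> [25, 8]
pop() returns 8 -> [25]
push(30) -> [25, 30]
pop() returns 30 -> [25]
push(9) -> [25, 9]
push(20) -> [25, 9, 20]
Final stack (bottom to top): [25, 9, 20]


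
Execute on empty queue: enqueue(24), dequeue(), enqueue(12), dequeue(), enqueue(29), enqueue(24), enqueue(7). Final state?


enqueue(24) -> [24]
dequeue() returns 24 -> []
enqueue(12) -> [12]
dequeue() returns 12 -> []
enqueue(29) -> [29]
enqueue(24) -> [29, 24]
enqueue(7) -> [29, 24, 7]
Final queue (front to back): [29, 24, 7]


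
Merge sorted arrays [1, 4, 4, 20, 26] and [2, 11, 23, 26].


Compare heads, take smaller each step.
Merged: [1, 2, 4, 4, 11, 20, 23, 26, 26]


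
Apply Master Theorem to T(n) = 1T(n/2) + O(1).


a=1, b=2, c=0. log_2(1)=0 = c=0. Case 2: O(n^c log n) = O(log n)
Complexity: O(log n)


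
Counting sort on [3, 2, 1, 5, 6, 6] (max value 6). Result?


Count array: [0, 1, 1, 1, 0, 1, 2]
Reconstruct: [1, 2, 3, 5, 6, 6]


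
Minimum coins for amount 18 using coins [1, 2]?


dp[0]=0; dp[i]=1+min(dp[i-c] for c in coins)
...dp[13]=7, dp[14]=7, dp[15]=8, dp[16]=8, dp[17]=9, dp[18]=9
Minimum coins for 18 = 9


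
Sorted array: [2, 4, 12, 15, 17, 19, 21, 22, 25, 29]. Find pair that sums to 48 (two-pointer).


Two pointers: lo=0, hi=9
Found pair: (19, 29) summing to 48


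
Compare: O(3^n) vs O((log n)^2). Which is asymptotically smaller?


polylogarithmic grows slower than exponential (base 3)
O((log n)^2) is asymptotically smaller; O(3^n) grows faster


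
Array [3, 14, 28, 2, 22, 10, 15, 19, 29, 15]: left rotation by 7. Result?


Left rotate by 7: [19, 29, 15, 3, 14, 28, 2, 22, 10, 15]


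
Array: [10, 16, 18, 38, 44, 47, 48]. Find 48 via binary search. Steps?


Search for 48:
[0,6] mid=3 arr[3]=38
[4,6] mid=5 arr[5]=47
[6,6] mid=6 arr[6]=48
Total: 3 comparisons


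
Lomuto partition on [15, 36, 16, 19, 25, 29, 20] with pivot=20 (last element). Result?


Elements <= 20 go left of pivot.
Result: [15, 16, 19, 20, 25, 29, 36], pivot at index 3


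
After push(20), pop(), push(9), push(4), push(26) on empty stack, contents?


push(20) -> [20]
pop() returns 20 -> []
push(9) -> [9]
push(4) -> [9, 4]
push(26) -> [9, 4, 26]
Final stack (bottom to top): [9, 4, 26]


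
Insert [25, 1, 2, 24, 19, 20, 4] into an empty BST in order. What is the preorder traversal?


Root = 25; build tree by BST insertion.
Preorder traversal: [25, 1, 2, 24, 19, 4, 20]


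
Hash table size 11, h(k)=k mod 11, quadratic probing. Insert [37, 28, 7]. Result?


Insertions: 37->slot 4; 28->slot 6; 7->slot 7
Table: [None, None, None, None, 37, None, 28, 7, None, None, None]


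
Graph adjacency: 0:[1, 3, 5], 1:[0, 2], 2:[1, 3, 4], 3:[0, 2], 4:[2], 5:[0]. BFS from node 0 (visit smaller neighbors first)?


BFS queue: start with [0]
Visit order: [0, 1, 3, 5, 2, 4]


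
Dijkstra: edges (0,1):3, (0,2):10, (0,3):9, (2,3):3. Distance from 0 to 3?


Dijkstra from 0:
Distances: {0: 0, 1: 3, 2: 10, 3: 9}
Shortest distance to 3 = 9, path = [0, 3]


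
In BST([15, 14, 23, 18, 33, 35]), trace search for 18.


BST root = 15
Search for 18: compare at each node
Path: [15, 23, 18]


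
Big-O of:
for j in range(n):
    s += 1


Per nesting level: O(n) = O(n)
Complexity: O(n)


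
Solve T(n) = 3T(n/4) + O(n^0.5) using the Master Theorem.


a=3, b=4, c=0.5. log_4(3)=0.792 > c=0.5. Case 1: O(n^log_b(a)) = O(n^0.792)
Complexity: O(n^0.792)


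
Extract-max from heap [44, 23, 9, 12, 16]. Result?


Max = 44
Replace root with last, heapify down
Resulting heap: [23, 16, 9, 12]


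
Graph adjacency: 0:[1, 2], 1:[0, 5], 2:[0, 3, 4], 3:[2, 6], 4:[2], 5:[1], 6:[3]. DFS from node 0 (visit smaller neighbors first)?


DFS stack-based: start with [0]
Visit order: [0, 1, 5, 2, 3, 6, 4]


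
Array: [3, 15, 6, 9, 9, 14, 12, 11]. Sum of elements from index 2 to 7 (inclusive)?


Prefix sums: [0, 3, 18, 24, 33, 42, 56, 68, 79]
Sum[2..7] = prefix[8] - prefix[2] = 79 - 18 = 61


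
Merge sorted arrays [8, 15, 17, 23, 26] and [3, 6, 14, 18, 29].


Compare heads, take smaller each step.
Merged: [3, 6, 8, 14, 15, 17, 18, 23, 26, 29]


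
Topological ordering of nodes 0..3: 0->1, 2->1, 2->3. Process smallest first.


Kahn's algorithm, process smallest node first
Order: [0, 2, 1, 3]


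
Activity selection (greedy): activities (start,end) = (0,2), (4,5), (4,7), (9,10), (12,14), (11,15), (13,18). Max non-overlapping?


Greedy: pick earliest-ending, then skip overlaps.
Selected (4 activities): [(0, 2), (4, 5), (9, 10), (12, 14)]


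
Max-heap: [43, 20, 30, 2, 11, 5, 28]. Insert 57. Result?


Append 57: [43, 20, 30, 2, 11, 5, 28, 57]
Bubble up: swap idx 7(57) with idx 3(2); swap idx 3(57) with idx 1(20); swap idx 1(57) with idx 0(43)
Result: [57, 43, 30, 20, 11, 5, 28, 2]
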